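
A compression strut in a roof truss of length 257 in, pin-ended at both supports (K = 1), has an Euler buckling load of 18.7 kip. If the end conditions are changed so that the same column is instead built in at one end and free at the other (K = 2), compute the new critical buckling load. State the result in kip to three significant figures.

P_cr ≈ 4.68 kip

P_cr ∝ 1/K², so P_cr,new = P_cr,old × (K_old/K_new)² = 18.7 × (1/2)²
= 18.7 × 0.2500 = 4.68 kip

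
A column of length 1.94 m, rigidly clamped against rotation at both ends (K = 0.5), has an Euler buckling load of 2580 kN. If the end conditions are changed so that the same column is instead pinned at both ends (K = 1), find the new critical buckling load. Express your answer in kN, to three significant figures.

P_cr ∝ 1/K², so P_cr,new = P_cr,old × (K_old/K_new)² = 2580 × (0.5/1)²
= 2580 × 0.2500 = 645 kN

P_cr ≈ 645 kN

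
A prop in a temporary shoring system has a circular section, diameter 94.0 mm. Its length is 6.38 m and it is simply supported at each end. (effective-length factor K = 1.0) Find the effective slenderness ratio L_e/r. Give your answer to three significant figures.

λ ≈ 271

For a solid circle r = d/4 = 94.0/4 = 23.50 mm
L_e = K·L = 1 × 6.38 m = 6.380 m = 6380.0 mm
λ = L_e / r_min = 6380.0 / 23.50 = 271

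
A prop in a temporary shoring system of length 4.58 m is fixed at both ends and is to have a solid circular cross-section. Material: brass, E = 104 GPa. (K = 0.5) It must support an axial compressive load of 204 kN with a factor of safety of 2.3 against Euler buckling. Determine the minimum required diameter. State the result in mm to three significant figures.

Required P_cr = n·P = 2.3 × 204 = 469.2 kN
L_e = K·L = 0.5 × 4.58 = 2.290 m
Required I = P_cr·L_e²/(π²E) = 4.692×10^5 × 2.290² / (π² × 1.04×10^11) = 2.397×10^-6 m⁴
I_req = 2.397×10^6 mm⁴
Solid circle: I = πd⁴/64  ⇒  d = (64I/π)^(1/4) = (64×2.397×10^6/π)^(1/4) = 83.6 mm

d ≈ 83.6 mm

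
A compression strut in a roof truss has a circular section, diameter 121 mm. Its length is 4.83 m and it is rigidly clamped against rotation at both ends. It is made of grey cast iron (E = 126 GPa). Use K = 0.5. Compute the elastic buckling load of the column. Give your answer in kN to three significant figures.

P_cr ≈ 2240 kN

I = πd⁴/64 = π×121⁴/64 = 1.052×10^7 mm⁴
I = 1.052×10^7 mm⁴ = 1.052×10^-5 m⁴
Effective length L_e = K·L = 0.5 × 4.83 = 2.415 m
P_cr = π²EI / L_e² = π² × 126×10⁹ × 1.052×10^-5 / 2.415² = 2.244×10^6 N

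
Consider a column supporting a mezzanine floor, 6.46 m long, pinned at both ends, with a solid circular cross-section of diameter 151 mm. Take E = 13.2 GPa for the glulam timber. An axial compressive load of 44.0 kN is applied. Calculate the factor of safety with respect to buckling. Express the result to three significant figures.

I = πd⁴/64 = π×151⁴/64 = 2.552×10^7 mm⁴
I = 2.552×10^7 mm⁴ = 2.552×10^-5 m⁴
Effective length L_e = K·L = 1 × 6.46 = 6.460 m
P_cr = π²EI / L_e² = π² × 13.2×10⁹ × 2.552×10^-5 / 6.460² = 7.967×10^4 N
Factor of safety n = P_cr / P = 79.668 / 44.0 = 1.81

n ≈ 1.81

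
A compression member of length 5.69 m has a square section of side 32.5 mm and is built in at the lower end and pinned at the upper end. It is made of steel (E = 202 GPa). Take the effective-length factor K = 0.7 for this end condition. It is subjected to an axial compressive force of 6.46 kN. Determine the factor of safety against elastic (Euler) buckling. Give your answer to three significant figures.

n ≈ 1.81

I = a⁴/12 = 32.5⁴/12 = 9.297×10^4 mm⁴
I = 9.297×10^4 mm⁴ = 9.297×10^-8 m⁴
Effective length L_e = K·L = 0.7 × 5.69 = 3.983 m
P_cr = π²EI / L_e² = π² × 202×10⁹ × 9.297×10^-8 / 3.983² = 1.168×10^4 N
Factor of safety n = P_cr / P = 11.684 / 6.46 = 1.81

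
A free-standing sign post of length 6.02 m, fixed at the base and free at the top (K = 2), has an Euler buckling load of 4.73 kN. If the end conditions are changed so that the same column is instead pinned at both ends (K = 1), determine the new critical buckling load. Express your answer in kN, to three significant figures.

P_cr ≈ 18.9 kN

P_cr ∝ 1/K², so P_cr,new = P_cr,old × (K_old/K_new)² = 4.73 × (2/1)²
= 4.73 × 4.000 = 18.9 kN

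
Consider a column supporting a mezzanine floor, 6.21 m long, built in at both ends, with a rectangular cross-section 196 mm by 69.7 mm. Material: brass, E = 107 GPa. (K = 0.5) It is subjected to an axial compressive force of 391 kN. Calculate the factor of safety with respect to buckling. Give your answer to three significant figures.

Buckling occurs about the weak axis: I_min = h·b³/12 with b = 69.7 mm (the shorter side).
I_min = 196×69.7³/12 = 5.531×10^6 mm⁴
I = 5.531×10^6 mm⁴ = 5.531×10^-6 m⁴
Effective length L_e = K·L = 0.5 × 6.21 = 3.105 m
P_cr = π²EI / L_e² = π² × 107×10⁹ × 5.531×10^-6 / 3.105² = 6.058×10^5 N
Factor of safety n = P_cr / P = 605.81 / 391 = 1.55

n ≈ 1.55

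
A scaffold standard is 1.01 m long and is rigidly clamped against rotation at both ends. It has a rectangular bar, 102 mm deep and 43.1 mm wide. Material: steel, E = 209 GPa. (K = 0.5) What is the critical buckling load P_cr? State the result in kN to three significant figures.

P_cr ≈ 5500 kN

Buckling occurs about the weak axis: I_min = h·b³/12 with b = 43.1 mm (the shorter side).
I_min = 102×43.1³/12 = 6.805×10^5 mm⁴
I = 6.805×10^5 mm⁴ = 6.805×10^-7 m⁴
Effective length L_e = K·L = 0.5 × 1.01 = 0.5050 m
P_cr = π²EI / L_e² = π² × 209×10⁹ × 6.805×10^-7 / 0.5050² = 5.504×10^6 N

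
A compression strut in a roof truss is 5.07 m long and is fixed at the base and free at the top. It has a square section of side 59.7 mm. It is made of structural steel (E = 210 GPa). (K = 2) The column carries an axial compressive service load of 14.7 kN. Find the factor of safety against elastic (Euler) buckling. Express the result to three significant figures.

I = a⁴/12 = 59.7⁴/12 = 1.059×10^6 mm⁴
I = 1.059×10^6 mm⁴ = 1.059×10^-6 m⁴
Effective length L_e = K·L = 2 × 5.07 = 10.14 m
P_cr = π²EI / L_e² = π² × 210×10⁹ × 1.059×10^-6 / 10.14² = 2.134×10^4 N
Factor of safety n = P_cr / P = 21.338 / 14.7 = 1.45

n ≈ 1.45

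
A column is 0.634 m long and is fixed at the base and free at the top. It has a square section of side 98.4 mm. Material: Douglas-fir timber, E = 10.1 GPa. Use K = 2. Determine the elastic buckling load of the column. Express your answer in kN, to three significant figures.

I = a⁴/12 = 98.4⁴/12 = 7.813×10^6 mm⁴
I = 7.813×10^6 mm⁴ = 7.813×10^-6 m⁴
Effective length L_e = K·L = 2 × 0.634 = 1.268 m
P_cr = π²EI / L_e² = π² × 10.1×10⁹ × 7.813×10^-6 / 1.268² = 4.844×10^5 N

P_cr ≈ 484 kN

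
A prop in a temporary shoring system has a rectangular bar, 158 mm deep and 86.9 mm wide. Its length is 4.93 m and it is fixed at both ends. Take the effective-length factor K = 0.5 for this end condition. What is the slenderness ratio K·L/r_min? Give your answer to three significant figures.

λ ≈ 98.3

Buckling occurs about the weak axis: I_min = h·b³/12 with b = 86.9 mm (the shorter side).
I_min = 158×86.9³/12 = 8.640×10^6 mm⁴
A = 1.373×10^4 mm²;  r_min = √(I/A) = √(8.640×10^6/1.373×10^4) = 25.09 mm
L_e = K·L = 0.5 × 4.93 m = 2.465 m = 2465.0 mm
λ = L_e / r_min = 2465.0 / 25.09 = 98.3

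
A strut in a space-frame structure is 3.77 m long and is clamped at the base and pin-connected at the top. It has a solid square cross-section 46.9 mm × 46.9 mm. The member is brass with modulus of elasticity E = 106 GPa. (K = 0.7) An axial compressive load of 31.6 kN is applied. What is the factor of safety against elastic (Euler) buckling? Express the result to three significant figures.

n ≈ 1.92

I = a⁴/12 = 46.9⁴/12 = 4.032×10^5 mm⁴
I = 4.032×10^5 mm⁴ = 4.032×10^-7 m⁴
Effective length L_e = K·L = 0.7 × 3.77 = 2.639 m
P_cr = π²EI / L_e² = π² × 106×10⁹ × 4.032×10^-7 / 2.639² = 6.057×10^4 N
Factor of safety n = P_cr / P = 60.567 / 31.6 = 1.92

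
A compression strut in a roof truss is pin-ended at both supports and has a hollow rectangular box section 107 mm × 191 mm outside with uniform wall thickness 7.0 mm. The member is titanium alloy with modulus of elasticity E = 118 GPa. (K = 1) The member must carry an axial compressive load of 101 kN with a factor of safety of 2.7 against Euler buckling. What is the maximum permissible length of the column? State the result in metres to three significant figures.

L_max ≈ 5.71 m

Inner dimensions: h_i = 191 − 2×7.0 = 177.0 mm, b_i = 107 − 2×7.0 = 93.00 mm
Weak-axis I_min = (h_o·b_o³ − h_i·b_i³)/12 with b_o = 107, b_i = 93.00 mm (shorter outer/inner sides).
I_min = (191×107³ − 177.0×93.00³)/12 = 7.634×10^6 mm⁴
I = 7.634×10^-6 m⁴
Required critical load P_cr = n·P = 2.7 × 101 = 272.7 kN = 2.727×10^5 N
From P_cr = π²EI/(K·L)²:  L = (1/K)·√(π²EI/P_cr) = (1/1)·√(π²×1.18×10^11×7.634×10^-6/2.727×10^5)
L = 5.71 m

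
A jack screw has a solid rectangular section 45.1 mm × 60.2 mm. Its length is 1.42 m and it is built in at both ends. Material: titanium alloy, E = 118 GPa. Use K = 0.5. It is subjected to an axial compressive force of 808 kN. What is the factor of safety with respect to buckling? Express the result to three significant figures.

n ≈ 1.32

Buckling occurs about the weak axis: I_min = h·b³/12 with b = 45.1 mm (the shorter side).
I_min = 60.2×45.1³/12 = 4.602×10^5 mm⁴
I = 4.602×10^5 mm⁴ = 4.602×10^-7 m⁴
Effective length L_e = K·L = 0.5 × 1.42 = 0.7100 m
P_cr = π²EI / L_e² = π² × 118×10⁹ × 4.602×10^-7 / 0.7100² = 1.063×10^6 N
Factor of safety n = P_cr / P = 1063.2 / 808 = 1.32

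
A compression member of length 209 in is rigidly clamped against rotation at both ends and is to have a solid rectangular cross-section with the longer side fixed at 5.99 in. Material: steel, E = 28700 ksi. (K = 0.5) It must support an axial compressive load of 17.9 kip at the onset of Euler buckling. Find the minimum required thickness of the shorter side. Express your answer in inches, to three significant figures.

b ≈ 1.11 in

L_e = K·L = 0.5 × 209 = 104.5 in
Required I = P_cr·L_e²/(π²E) = 1.790×10^4 × 104.5² / (π² × 2.87×10^7) = 0.6901 in⁴
Rectangle, weak axis: I_min = h·b³/12 with h = 5.99 in fixed  ⇒  b = (12I/h)^(1/3) = 1.11 in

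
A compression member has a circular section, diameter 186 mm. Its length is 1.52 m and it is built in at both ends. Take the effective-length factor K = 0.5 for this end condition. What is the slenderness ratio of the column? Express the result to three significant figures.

λ ≈ 16.3

I = πd⁴/64 = π×186⁴/64 = 5.875×10^7 mm⁴
A = 2.717×10^4 mm²;  r_min = √(I/A) = √(5.875×10^7/2.717×10^4) = 46.50 mm
L_e = K·L = 0.5 × 1.52 m = 0.7600 m = 760.00 mm
λ = L_e / r_min = 760.00 / 46.50 = 16.3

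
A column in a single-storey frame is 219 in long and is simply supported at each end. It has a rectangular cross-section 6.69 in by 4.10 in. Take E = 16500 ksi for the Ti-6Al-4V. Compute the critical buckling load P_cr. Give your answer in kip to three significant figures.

Buckling occurs about the weak axis: I_min = h·b³/12 with b = 4.10 in (the shorter side).
I_min = 6.69×4.10³/12 = 38.42 in⁴
Effective length L_e = K·L = 1 × 219 = 219.0 in
P_cr = π²EI / L_e² = π² × 16500×10³ × 38.42 / 219.0² = 1.305×10^5 lb

P_cr ≈ 130 kip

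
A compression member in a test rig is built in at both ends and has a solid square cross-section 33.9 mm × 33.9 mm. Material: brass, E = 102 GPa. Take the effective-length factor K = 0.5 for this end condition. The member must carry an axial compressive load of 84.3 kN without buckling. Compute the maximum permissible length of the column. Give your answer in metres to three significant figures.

L_max ≈ 2.29 m

I = a⁴/12 = 33.9⁴/12 = 1.101×10^5 mm⁴
I = 1.101×10^-7 m⁴
At the buckling limit P_cr = P = 8.430×10^4 N
From P_cr = π²EI/(K·L)²:  L = (1/K)·√(π²EI/P_cr) = (1/0.5)·√(π²×1.02×10^11×1.101×10^-7/8.430×10^4)
L = 2.29 m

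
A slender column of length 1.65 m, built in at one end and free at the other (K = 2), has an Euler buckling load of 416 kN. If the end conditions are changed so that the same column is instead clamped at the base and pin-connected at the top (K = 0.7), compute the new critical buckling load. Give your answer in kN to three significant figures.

P_cr ∝ 1/K², so P_cr,new = P_cr,old × (K_old/K_new)² = 416 × (2/0.7)²
= 416 × 8.163 = 3400 kN

P_cr ≈ 3400 kN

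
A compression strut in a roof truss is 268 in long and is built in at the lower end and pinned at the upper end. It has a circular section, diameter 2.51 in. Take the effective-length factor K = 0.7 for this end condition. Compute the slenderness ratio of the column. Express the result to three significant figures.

I = πd⁴/64 = π×2.51⁴/64 = 1.948 in⁴
A = 4.948 in²;  r_min = √(I/A) = √(1.948/4.948) = 0.6275 in
L_e = K·L = 0.7 × 268 = 187.6 in
λ = L_e / r_min = 187.60 / 0.6275 = 299

λ ≈ 299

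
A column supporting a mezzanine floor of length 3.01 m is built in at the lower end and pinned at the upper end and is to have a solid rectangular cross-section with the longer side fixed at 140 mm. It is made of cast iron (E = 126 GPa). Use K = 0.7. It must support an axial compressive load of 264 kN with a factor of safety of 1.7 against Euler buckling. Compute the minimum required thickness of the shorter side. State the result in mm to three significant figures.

Required P_cr = n·P = 1.7 × 264 = 448.8 kN
L_e = K·L = 0.7 × 3.01 = 2.107 m
Required I = P_cr·L_e²/(π²E) = 4.488×10^5 × 2.107² / (π² × 1.26×10^11) = 1.602×10^-6 m⁴
I_req = 1.602×10^6 mm⁴
Rectangle, weak axis: I_min = h·b³/12 with h = 140 mm fixed  ⇒  b = (12I/h)^(1/3) = 51.6 mm

b ≈ 51.6 mm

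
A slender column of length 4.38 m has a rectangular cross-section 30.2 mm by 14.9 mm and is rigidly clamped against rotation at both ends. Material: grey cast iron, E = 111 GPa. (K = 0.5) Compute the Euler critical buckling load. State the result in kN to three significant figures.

P_cr ≈ 1.90 kN

Buckling occurs about the weak axis: I_min = h·b³/12 with b = 14.9 mm (the shorter side).
I_min = 30.2×14.9³/12 = 8.325×10^3 mm⁴
I = 8.325×10^3 mm⁴ = 8.325×10^-9 m⁴
Effective length L_e = K·L = 0.5 × 4.38 = 2.190 m
P_cr = π²EI / L_e² = π² × 111×10⁹ × 8.325×10^-9 / 2.190² = 1.902×10^3 N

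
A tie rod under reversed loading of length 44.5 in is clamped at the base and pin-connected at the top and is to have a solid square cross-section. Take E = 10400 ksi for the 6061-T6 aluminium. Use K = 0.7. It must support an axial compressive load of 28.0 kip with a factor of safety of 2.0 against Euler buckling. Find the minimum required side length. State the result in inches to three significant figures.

Required P_cr = n·P = 2.0 × 28.0 = 56.00 kip
L_e = K·L = 0.7 × 44.5 = 31.15 in
Required I = P_cr·L_e²/(π²E) = 5.600×10^4 × 31.15² / (π² × 1.04×10^7) = 0.5294 in⁴
Solid square: I = a⁴/12  ⇒  a = (12I)^(1/4) = (12×0.5294)^(1/4) = 1.59 in

a ≈ 1.59 in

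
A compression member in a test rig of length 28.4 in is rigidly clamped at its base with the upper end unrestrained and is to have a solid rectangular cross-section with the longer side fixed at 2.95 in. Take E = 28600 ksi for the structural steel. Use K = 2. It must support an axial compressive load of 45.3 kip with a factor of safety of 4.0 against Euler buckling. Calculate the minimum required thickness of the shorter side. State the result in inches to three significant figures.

Required P_cr = n·P = 4.0 × 45.3 = 181.2 kip
L_e = K·L = 2 × 28.4 = 56.80 in
Required I = P_cr·L_e²/(π²E) = 1.812×10^5 × 56.80² / (π² × 2.86×10^7) = 2.071 in⁴
Rectangle, weak axis: I_min = h·b³/12 with h = 2.95 in fixed  ⇒  b = (12I/h)^(1/3) = 2.03 in

b ≈ 2.03 in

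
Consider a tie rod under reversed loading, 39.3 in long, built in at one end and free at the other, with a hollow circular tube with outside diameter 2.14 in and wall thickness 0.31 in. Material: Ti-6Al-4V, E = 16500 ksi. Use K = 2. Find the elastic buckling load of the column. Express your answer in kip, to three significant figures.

P_cr ≈ 20.2 kip

Inner diameter d_i = 2.14 − 2×0.31 = 1.520 in
I = π(d_o⁴ − d_i⁴)/64 = π(2.14⁴ − 1.520⁴)/64 = 0.7675 in⁴
Effective length L_e = K·L = 2 × 39.3 = 78.60 in
P_cr = π²EI / L_e² = π² × 16500×10³ × 0.7675 / 78.60² = 2.023×10^4 lb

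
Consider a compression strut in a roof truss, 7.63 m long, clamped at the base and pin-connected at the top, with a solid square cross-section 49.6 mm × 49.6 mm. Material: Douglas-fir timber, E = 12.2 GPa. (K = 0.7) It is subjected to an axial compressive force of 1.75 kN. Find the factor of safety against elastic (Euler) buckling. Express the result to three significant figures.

I = a⁴/12 = 49.6⁴/12 = 5.044×10^5 mm⁴
I = 5.044×10^5 mm⁴ = 5.044×10^-7 m⁴
Effective length L_e = K·L = 0.7 × 7.63 = 5.341 m
P_cr = π²EI / L_e² = π² × 12.2×10⁹ × 5.044×10^-7 / 5.341² = 2.129×10^3 N
Factor of safety n = P_cr / P = 2.1289 / 1.75 = 1.22

n ≈ 1.22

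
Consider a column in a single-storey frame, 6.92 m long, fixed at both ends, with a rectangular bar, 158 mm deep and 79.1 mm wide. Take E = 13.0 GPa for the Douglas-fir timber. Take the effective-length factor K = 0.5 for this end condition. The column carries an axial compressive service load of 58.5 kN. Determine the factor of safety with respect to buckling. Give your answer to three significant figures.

Buckling occurs about the weak axis: I_min = h·b³/12 with b = 79.1 mm (the shorter side).
I_min = 158×79.1³/12 = 6.516×10^6 mm⁴
I = 6.516×10^6 mm⁴ = 6.516×10^-6 m⁴
Effective length L_e = K·L = 0.5 × 6.92 = 3.460 m
P_cr = π²EI / L_e² = π² × 13.0×10⁹ × 6.516×10^-6 / 3.460² = 6.984×10^4 N
Factor of safety n = P_cr / P = 69.839 / 58.5 = 1.19

n ≈ 1.19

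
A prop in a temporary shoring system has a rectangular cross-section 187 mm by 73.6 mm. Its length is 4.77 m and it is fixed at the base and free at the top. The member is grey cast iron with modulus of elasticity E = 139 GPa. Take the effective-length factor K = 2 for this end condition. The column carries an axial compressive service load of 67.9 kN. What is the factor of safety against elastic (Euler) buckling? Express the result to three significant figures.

Buckling occurs about the weak axis: I_min = h·b³/12 with b = 73.6 mm (the shorter side).
I_min = 187×73.6³/12 = 6.213×10^6 mm⁴
I = 6.213×10^6 mm⁴ = 6.213×10^-6 m⁴
Effective length L_e = K·L = 2 × 4.77 = 9.540 m
P_cr = π²EI / L_e² = π² × 139×10⁹ × 6.213×10^-6 / 9.540² = 9.365×10^4 N
Factor of safety n = P_cr / P = 93.651 / 67.9 = 1.38

n ≈ 1.38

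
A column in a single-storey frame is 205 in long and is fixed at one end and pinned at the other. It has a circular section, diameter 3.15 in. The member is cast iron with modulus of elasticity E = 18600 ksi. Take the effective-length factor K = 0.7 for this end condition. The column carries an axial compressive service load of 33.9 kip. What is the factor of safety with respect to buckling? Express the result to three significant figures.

I = πd⁴/64 = π×3.15⁴/64 = 4.833 in⁴
Effective length L_e = K·L = 0.7 × 205 = 143.5 in
P_cr = π²EI / L_e² = π² × 18600×10³ × 4.833 / 143.5² = 4.308×10^4 lb
Factor of safety n = P_cr / P = 43.084 / 33.9 = 1.27

n ≈ 1.27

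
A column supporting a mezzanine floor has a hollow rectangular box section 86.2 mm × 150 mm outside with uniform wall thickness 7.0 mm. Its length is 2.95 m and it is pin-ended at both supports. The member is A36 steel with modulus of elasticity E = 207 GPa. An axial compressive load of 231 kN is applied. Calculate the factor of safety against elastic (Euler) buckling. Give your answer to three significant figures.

n ≈ 3.80

Inner dimensions: h_i = 150 − 2×7.0 = 136.0 mm, b_i = 86.2 − 2×7.0 = 72.20 mm
Weak-axis I_min = (h_o·b_o³ − h_i·b_i³)/12 with b_o = 86.2, b_i = 72.20 mm (shorter outer/inner sides).
I_min = (150×86.2³ − 136.0×72.20³)/12 = 3.741×10^6 mm⁴
I = 3.741×10^6 mm⁴ = 3.741×10^-6 m⁴
Effective length L_e = K·L = 1 × 2.95 = 2.950 m
P_cr = π²EI / L_e² = π² × 207×10⁹ × 3.741×10^-6 / 2.950² = 8.782×10^5 N
Factor of safety n = P_cr / P = 878.20 / 231 = 3.80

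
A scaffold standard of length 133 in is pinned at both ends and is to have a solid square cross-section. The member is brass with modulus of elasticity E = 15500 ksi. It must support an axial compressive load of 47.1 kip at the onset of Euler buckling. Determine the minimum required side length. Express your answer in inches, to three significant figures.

a ≈ 2.84 in

L_e = K·L = 1 × 133 = 133.0 in
Required I = P_cr·L_e²/(π²E) = 4.710×10^4 × 133.0² / (π² × 1.55×10^7) = 5.446 in⁴
Solid square: I = a⁴/12  ⇒  a = (12I)^(1/4) = (12×5.446)^(1/4) = 2.84 in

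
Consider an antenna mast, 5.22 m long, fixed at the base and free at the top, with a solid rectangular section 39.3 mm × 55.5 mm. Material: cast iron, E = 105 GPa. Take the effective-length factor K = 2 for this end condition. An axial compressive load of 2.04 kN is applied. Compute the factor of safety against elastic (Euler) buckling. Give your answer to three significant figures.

Buckling occurs about the weak axis: I_min = h·b³/12 with b = 39.3 mm (the shorter side).
I_min = 55.5×39.3³/12 = 2.807×10^5 mm⁴
I = 2.807×10^5 mm⁴ = 2.807×10^-7 m⁴
Effective length L_e = K·L = 2 × 5.22 = 10.44 m
P_cr = π²EI / L_e² = π² × 105×10⁹ × 2.807×10^-7 / 10.44² = 2.669×10^3 N
Factor of safety n = P_cr / P = 2.6692 / 2.04 = 1.31

n ≈ 1.31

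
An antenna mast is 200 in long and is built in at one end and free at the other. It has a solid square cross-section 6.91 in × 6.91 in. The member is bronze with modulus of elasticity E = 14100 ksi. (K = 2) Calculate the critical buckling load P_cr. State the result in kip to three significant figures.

I = a⁴/12 = 6.91⁴/12 = 190.0 in⁴
Effective length L_e = K·L = 2 × 200 = 400.0 in
P_cr = π²EI / L_e² = π² × 14100×10³ × 190.0 / 400.0² = 1.652×10^5 lb

P_cr ≈ 165 kip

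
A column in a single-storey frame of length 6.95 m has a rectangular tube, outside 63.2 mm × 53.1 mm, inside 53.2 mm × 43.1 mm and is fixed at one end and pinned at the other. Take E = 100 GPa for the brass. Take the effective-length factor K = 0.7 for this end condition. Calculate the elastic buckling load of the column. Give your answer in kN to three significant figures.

P_cr ≈ 18.1 kN

Weak-axis I_min = (h_o·b_o³ − h_i·b_i³)/12 with b_o = 53.1, b_i = 43.10 mm (shorter outer/inner sides).
I_min = (63.2×53.1³ − 53.20×43.10³)/12 = 4.336×10^5 mm⁴
I = 4.336×10^5 mm⁴ = 4.336×10^-7 m⁴
Effective length L_e = K·L = 0.7 × 6.95 = 4.865 m
P_cr = π²EI / L_e² = π² × 100×10⁹ × 4.336×10^-7 / 4.865² = 1.808×10^4 N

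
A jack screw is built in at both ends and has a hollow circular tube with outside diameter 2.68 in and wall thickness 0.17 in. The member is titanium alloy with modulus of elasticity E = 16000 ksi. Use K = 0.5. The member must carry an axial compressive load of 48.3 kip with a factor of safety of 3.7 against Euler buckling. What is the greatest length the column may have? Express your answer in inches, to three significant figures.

Inner diameter d_i = 2.68 − 2×0.17 = 2.340 in
I = π(d_o⁴ − d_i⁴)/64 = π(2.68⁴ − 2.340⁴)/64 = 1.061 in⁴
Required critical load P_cr = n·P = 3.7 × 48.3 = 178.7 kip = 1.787×10^5 lb
From P_cr = π²EI/(K·L)²:  L = (1/K)·√(π²EI/P_cr) = (1/0.5)·√(π²×1.60×10^7×1.061/1.787×10^5)
L = 61.2 in

L_max ≈ 61.2 in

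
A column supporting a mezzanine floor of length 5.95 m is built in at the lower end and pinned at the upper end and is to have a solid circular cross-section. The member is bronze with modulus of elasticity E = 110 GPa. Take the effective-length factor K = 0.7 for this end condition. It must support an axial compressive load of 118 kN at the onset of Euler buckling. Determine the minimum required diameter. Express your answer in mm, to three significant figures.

L_e = K·L = 0.7 × 5.95 = 4.165 m
Required I = P_cr·L_e²/(π²E) = 1.180×10^5 × 4.165² / (π² × 1.10×10^11) = 1.885×10^-6 m⁴
I_req = 1.885×10^6 mm⁴
Solid circle: I = πd⁴/64  ⇒  d = (64I/π)^(1/4) = (64×1.885×10^6/π)^(1/4) = 78.7 mm

d ≈ 78.7 mm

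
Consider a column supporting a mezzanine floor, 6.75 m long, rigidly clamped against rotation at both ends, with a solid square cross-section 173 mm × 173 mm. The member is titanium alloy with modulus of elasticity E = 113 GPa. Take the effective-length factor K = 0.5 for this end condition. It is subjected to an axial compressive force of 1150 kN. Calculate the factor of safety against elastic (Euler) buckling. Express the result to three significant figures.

I = a⁴/12 = 173⁴/12 = 7.465×10^7 mm⁴
I = 7.465×10^7 mm⁴ = 7.465×10^-5 m⁴
Effective length L_e = K·L = 0.5 × 6.75 = 3.375 m
P_cr = π²EI / L_e² = π² × 113×10⁹ × 7.465×10^-5 / 3.375² = 7.309×10^6 N
Factor of safety n = P_cr / P = 7308.6 / 1150 = 6.36

n ≈ 6.36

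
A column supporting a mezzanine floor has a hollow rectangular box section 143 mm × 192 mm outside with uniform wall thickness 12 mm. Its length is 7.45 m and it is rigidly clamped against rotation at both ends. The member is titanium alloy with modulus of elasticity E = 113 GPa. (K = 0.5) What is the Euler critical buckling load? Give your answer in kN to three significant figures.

P_cr ≈ 1860 kN

Inner dimensions: h_i = 192 − 2×12 = 168.0 mm, b_i = 143 − 2×12 = 119.0 mm
Weak-axis I_min = (h_o·b_o³ − h_i·b_i³)/12 with b_o = 143, b_i = 119.0 mm (shorter outer/inner sides).
I_min = (192×143³ − 168.0×119.0³)/12 = 2.320×10^7 mm⁴
I = 2.320×10^7 mm⁴ = 2.320×10^-5 m⁴
Effective length L_e = K·L = 0.5 × 7.45 = 3.725 m
P_cr = π²EI / L_e² = π² × 113×10⁹ × 2.320×10^-5 / 3.725² = 1.864×10^6 N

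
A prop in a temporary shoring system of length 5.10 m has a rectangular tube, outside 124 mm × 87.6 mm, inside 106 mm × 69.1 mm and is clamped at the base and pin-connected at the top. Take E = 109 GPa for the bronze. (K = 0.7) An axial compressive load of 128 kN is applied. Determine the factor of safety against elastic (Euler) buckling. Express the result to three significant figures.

n ≈ 2.66

Weak-axis I_min = (h_o·b_o³ − h_i·b_i³)/12 with b_o = 87.6, b_i = 69.10 mm (shorter outer/inner sides).
I_min = (124×87.6³ − 106.0×69.10³)/12 = 4.032×10^6 mm⁴
I = 4.032×10^6 mm⁴ = 4.032×10^-6 m⁴
Effective length L_e = K·L = 0.7 × 5.10 = 3.570 m
P_cr = π²EI / L_e² = π² × 109×10⁹ × 4.032×10^-6 / 3.570² = 3.403×10^5 N
Factor of safety n = P_cr / P = 340.32 / 128 = 2.66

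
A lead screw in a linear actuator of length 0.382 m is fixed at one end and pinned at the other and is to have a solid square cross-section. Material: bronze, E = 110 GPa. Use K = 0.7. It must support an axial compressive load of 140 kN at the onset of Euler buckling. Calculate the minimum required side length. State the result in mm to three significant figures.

L_e = K·L = 0.7 × 0.382 = 0.2674 m
Required I = P_cr·L_e²/(π²E) = 1.400×10^5 × 0.2674² / (π² × 1.10×10^11) = 9.221×10^-9 m⁴
I_req = 9.221×10^3 mm⁴
Solid square: I = a⁴/12  ⇒  a = (12I)^(1/4) = (12×9.221×10^3)^(1/4) = 18.2 mm

a ≈ 18.2 mm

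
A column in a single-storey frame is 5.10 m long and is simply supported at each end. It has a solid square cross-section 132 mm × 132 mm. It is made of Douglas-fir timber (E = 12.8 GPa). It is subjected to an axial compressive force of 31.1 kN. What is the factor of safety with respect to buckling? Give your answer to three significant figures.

I = a⁴/12 = 132⁴/12 = 2.530×10^7 mm⁴
I = 2.530×10^7 mm⁴ = 2.530×10^-5 m⁴
Effective length L_e = K·L = 1 × 5.10 = 5.100 m
P_cr = π²EI / L_e² = π² × 12.8×10⁹ × 2.530×10^-5 / 5.100² = 1.229×10^5 N
Factor of safety n = P_cr / P = 122.88 / 31.1 = 3.95

n ≈ 3.95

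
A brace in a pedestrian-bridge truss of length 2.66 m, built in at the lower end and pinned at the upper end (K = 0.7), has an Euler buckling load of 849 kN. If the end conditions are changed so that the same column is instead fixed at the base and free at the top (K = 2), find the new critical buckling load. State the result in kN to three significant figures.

P_cr ∝ 1/K², so P_cr,new = P_cr,old × (K_old/K_new)² = 849 × (0.7/2)²
= 849 × 0.1225 = 104 kN

P_cr ≈ 104 kN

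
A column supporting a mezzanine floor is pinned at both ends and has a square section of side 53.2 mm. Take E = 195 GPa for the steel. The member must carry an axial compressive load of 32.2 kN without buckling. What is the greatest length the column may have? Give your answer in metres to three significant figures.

I = a⁴/12 = 53.2⁴/12 = 6.675×10^5 mm⁴
I = 6.675×10^-7 m⁴
At the buckling limit P_cr = P = 3.220×10^4 N
From P_cr = π²EI/(K·L)²:  L = (1/K)·√(π²EI/P_cr) = (1/1)·√(π²×1.95×10^11×6.675×10^-7/3.220×10^4)
L = 6.32 m

L_max ≈ 6.32 m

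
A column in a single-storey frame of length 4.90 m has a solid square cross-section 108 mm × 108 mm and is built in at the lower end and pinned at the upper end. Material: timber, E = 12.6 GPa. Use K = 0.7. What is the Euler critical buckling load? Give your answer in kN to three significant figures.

I = a⁴/12 = 108⁴/12 = 1.134×10^7 mm⁴
I = 1.134×10^7 mm⁴ = 1.134×10^-5 m⁴
Effective length L_e = K·L = 0.7 × 4.90 = 3.430 m
P_cr = π²EI / L_e² = π² × 12.6×10⁹ × 1.134×10^-5 / 3.430² = 1.198×10^5 N

P_cr ≈ 120 kN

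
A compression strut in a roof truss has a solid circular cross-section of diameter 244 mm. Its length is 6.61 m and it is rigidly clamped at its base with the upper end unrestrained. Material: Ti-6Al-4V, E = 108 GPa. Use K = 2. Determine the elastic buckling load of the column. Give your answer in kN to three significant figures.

I = πd⁴/64 = π×244⁴/64 = 1.740×10^8 mm⁴
I = 1.740×10^8 mm⁴ = 1.740×10^-4 m⁴
Effective length L_e = K·L = 2 × 6.61 = 13.22 m
P_cr = π²EI / L_e² = π² × 108×10⁹ × 1.740×10^-4 / 13.22² = 1.061×10^6 N

P_cr ≈ 1060 kN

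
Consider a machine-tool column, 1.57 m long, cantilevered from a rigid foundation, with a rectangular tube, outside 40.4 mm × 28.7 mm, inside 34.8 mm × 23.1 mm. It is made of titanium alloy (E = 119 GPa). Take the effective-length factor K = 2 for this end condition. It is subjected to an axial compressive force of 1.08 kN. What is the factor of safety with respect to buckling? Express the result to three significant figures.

n ≈ 4.84

Weak-axis I_min = (h_o·b_o³ − h_i·b_i³)/12 with b_o = 28.7, b_i = 23.10 mm (shorter outer/inner sides).
I_min = (40.4×28.7³ − 34.80×23.10³)/12 = 4.384×10^4 mm⁴
I = 4.384×10^4 mm⁴ = 4.384×10^-8 m⁴
Effective length L_e = K·L = 2 × 1.57 = 3.140 m
P_cr = π²EI / L_e² = π² × 119×10⁹ × 4.384×10^-8 / 3.140² = 5.222×10^3 N
Factor of safety n = P_cr / P = 5.2224 / 1.08 = 4.84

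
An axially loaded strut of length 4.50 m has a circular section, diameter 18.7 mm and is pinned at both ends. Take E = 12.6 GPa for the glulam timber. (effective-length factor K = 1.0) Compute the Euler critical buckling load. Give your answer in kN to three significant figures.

I = πd⁴/64 = π×18.7⁴/64 = 6.003×10^3 mm⁴
I = 6.003×10^3 mm⁴ = 6.003×10^-9 m⁴
Effective length L_e = K·L = 1 × 4.50 = 4.500 m
P_cr = π²EI / L_e² = π² × 12.6×10⁹ × 6.003×10^-9 / 4.500² = 36.86 N

P_cr ≈ 0.0369 kN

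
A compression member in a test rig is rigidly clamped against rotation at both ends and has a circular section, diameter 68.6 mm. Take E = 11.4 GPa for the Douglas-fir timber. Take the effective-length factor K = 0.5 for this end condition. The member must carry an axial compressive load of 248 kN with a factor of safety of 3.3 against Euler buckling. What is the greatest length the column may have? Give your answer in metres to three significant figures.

I = πd⁴/64 = π×68.6⁴/64 = 1.087×10^6 mm⁴
I = 1.087×10^-6 m⁴
Required critical load P_cr = n·P = 3.3 × 248 = 818.4 kN = 8.184×10^5 N
From P_cr = π²EI/(K·L)²:  L = (1/K)·√(π²EI/P_cr) = (1/0.5)·√(π²×1.14×10^10×1.087×10^-6/8.184×10^5)
L = 0.773 m

L_max ≈ 0.773 m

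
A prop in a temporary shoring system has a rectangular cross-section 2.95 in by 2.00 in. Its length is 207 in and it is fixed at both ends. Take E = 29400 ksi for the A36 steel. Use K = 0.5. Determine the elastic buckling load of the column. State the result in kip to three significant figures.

P_cr ≈ 53.3 kip

Buckling occurs about the weak axis: I_min = h·b³/12 with b = 2.00 in (the shorter side).
I_min = 2.95×2.00³/12 = 1.967 in⁴
Effective length L_e = K·L = 0.5 × 207 = 103.5 in
P_cr = π²EI / L_e² = π² × 29400×10³ × 1.967 / 103.5² = 5.327×10^4 lb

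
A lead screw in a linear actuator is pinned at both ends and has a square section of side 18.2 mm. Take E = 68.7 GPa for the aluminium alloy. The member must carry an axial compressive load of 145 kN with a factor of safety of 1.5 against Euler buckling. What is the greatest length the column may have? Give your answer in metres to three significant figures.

I = a⁴/12 = 18.2⁴/12 = 9.143×10^3 mm⁴
I = 9.143×10^-9 m⁴
Required critical load P_cr = n·P = 1.5 × 145 = 217.5 kN = 2.175×10^5 N
From P_cr = π²EI/(K·L)²:  L = (1/K)·√(π²EI/P_cr) = (1/1)·√(π²×6.87×10^10×9.143×10^-9/2.175×10^5)
L = 0.169 m

L_max ≈ 0.169 m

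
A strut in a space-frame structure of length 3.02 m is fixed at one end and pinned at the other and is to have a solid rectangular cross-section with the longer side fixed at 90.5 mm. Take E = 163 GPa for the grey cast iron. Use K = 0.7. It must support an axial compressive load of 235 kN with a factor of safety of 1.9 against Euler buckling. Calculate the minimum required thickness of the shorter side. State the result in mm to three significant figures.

b ≈ 54.8 mm

Required P_cr = n·P = 1.9 × 235 = 446.5 kN
L_e = K·L = 0.7 × 3.02 = 2.114 m
Required I = P_cr·L_e²/(π²E) = 4.465×10^5 × 2.114² / (π² × 1.63×10^11) = 1.240×10^-6 m⁴
I_req = 1.240×10^6 mm⁴
Rectangle, weak axis: I_min = h·b³/12 with h = 90.5 mm fixed  ⇒  b = (12I/h)^(1/3) = 54.8 mm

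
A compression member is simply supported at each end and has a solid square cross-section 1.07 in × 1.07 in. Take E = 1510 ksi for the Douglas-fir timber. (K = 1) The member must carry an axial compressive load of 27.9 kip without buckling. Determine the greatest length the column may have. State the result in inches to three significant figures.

L_max ≈ 7.64 in

I = a⁴/12 = 1.07⁴/12 = 0.1092 in⁴
At the buckling limit P_cr = P = 2.790×10^4 lb
From P_cr = π²EI/(K·L)²:  L = (1/K)·√(π²EI/P_cr) = (1/1)·√(π²×1.51×10^6×0.1092/2.790×10^4)
L = 7.64 in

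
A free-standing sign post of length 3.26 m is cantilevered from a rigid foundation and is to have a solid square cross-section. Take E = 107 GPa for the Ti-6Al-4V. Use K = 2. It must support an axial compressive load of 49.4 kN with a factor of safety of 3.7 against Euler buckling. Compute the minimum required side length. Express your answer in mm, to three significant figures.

a ≈ 96.9 mm

Required P_cr = n·P = 3.7 × 49.4 = 182.8 kN
L_e = K·L = 2 × 3.26 = 6.520 m
Required I = P_cr·L_e²/(π²E) = 1.828×10^5 × 6.520² / (π² × 1.07×10^11) = 7.358×10^-6 m⁴
I_req = 7.358×10^6 mm⁴
Solid square: I = a⁴/12  ⇒  a = (12I)^(1/4) = (12×7.358×10^6)^(1/4) = 96.9 mm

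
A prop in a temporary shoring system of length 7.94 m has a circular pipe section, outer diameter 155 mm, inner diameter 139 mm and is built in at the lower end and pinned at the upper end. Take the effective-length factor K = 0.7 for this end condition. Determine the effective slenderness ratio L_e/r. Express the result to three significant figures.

d_o = 155 mm, d_i = 139 mm
I = π(d_o⁴ − d_i⁴)/64 = π(155⁴ − 139.0⁴)/64 = 1.001×10^7 mm⁴
A = 3.695×10^3 mm²;  r_min = √(I/A) = √(1.001×10^7/3.695×10^3) = 52.05 mm
L_e = K·L = 0.7 × 7.94 m = 5.558 m = 5558.0 mm
λ = L_e / r_min = 5558.0 / 52.05 = 107

λ ≈ 107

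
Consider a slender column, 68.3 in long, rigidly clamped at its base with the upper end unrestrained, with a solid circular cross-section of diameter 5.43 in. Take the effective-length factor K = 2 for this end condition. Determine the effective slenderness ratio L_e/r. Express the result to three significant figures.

I = πd⁴/64 = π×5.43⁴/64 = 42.67 in⁴
A = 23.16 in²;  r_min = √(I/A) = √(42.67/23.16) = 1.358 in
L_e = K·L = 2 × 68.3 = 136.6 in
λ = L_e / r_min = 136.60 / 1.358 = 101

λ ≈ 101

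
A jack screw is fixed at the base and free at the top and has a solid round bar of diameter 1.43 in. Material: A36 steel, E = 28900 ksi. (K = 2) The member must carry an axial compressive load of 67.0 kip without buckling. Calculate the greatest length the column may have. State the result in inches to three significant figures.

L_max ≈ 14.8 in

I = πd⁴/64 = π×1.43⁴/64 = 0.2053 in⁴
At the buckling limit P_cr = P = 6.700×10^4 lb
From P_cr = π²EI/(K·L)²:  L = (1/K)·√(π²EI/P_cr) = (1/2)·√(π²×2.89×10^7×0.2053/6.700×10^4)
L = 14.8 in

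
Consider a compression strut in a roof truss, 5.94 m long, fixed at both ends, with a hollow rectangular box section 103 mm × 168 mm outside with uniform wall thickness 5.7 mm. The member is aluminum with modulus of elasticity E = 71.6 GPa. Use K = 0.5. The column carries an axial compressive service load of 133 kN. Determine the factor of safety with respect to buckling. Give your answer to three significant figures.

Inner dimensions: h_i = 168 − 2×5.7 = 156.6 mm, b_i = 103 − 2×5.7 = 91.60 mm
Weak-axis I_min = (h_o·b_o³ − h_i·b_i³)/12 with b_o = 103, b_i = 91.60 mm (shorter outer/inner sides).
I_min = (168×103³ − 156.6×91.60³)/12 = 5.268×10^6 mm⁴
I = 5.268×10^6 mm⁴ = 5.268×10^-6 m⁴
Effective length L_e = K·L = 0.5 × 5.94 = 2.970 m
P_cr = π²EI / L_e² = π² × 71.6×10⁹ × 5.268×10^-6 / 2.970² = 4.221×10^5 N
Factor of safety n = P_cr / P = 422.05 / 133 = 3.17

n ≈ 3.17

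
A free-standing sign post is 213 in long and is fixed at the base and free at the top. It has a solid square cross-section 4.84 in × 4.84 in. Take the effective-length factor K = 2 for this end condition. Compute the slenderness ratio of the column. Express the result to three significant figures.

I = a⁴/12 = 4.84⁴/12 = 45.73 in⁴
A = 23.43 in²;  r_min = √(I/A) = √(45.73/23.43) = 1.397 in
L_e = K·L = 2 × 213 = 426.0 in
λ = L_e / r_min = 426.00 / 1.397 = 305

λ ≈ 305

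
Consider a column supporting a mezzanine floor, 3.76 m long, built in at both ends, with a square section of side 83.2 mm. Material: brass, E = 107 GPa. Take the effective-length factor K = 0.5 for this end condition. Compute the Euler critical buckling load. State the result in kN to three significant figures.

P_cr ≈ 1190 kN

I = a⁴/12 = 83.2⁴/12 = 3.993×10^6 mm⁴
I = 3.993×10^6 mm⁴ = 3.993×10^-6 m⁴
Effective length L_e = K·L = 0.5 × 3.76 = 1.880 m
P_cr = π²EI / L_e² = π² × 107×10⁹ × 3.993×10^-6 / 1.880² = 1.193×10^6 N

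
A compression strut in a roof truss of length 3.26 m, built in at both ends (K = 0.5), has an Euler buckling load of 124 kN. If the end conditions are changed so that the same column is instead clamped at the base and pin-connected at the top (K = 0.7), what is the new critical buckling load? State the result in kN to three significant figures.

P_cr ∝ 1/K², so P_cr,new = P_cr,old × (K_old/K_new)² = 124 × (0.5/0.7)²
= 124 × 0.5102 = 63.3 kN

P_cr ≈ 63.3 kN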